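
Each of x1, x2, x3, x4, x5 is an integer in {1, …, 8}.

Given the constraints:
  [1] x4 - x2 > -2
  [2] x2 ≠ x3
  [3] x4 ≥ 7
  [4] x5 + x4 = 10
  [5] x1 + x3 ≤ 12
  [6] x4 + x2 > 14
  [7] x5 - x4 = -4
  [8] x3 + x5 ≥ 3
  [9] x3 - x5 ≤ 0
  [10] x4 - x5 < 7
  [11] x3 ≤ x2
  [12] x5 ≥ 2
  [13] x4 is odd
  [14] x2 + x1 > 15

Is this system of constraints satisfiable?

Satisfiable

One satisfying assignment is x1 = 8, x2 = 8, x3 = 3, x4 = 7, x5 = 3.
For the less obvious constraints — constraint 1: x4 - x2 = -1; constraint 4: x5 + x4 = 10 — and the others hold by inspection.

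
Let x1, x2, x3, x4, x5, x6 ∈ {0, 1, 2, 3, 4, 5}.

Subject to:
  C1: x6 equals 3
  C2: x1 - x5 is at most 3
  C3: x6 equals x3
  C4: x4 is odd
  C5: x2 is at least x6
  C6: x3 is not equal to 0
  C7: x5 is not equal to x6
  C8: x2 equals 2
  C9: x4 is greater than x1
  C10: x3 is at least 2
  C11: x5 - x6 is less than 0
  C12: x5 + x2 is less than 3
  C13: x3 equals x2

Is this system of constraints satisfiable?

Unsatisfiable

Constraint 1 fixes x6 = 3 and constraint 8 fixes x2 = 2. Constraints 3 and 13 give x6 = x3 = x2, so x6 = x2. But 3 ≠ 2 — contradiction.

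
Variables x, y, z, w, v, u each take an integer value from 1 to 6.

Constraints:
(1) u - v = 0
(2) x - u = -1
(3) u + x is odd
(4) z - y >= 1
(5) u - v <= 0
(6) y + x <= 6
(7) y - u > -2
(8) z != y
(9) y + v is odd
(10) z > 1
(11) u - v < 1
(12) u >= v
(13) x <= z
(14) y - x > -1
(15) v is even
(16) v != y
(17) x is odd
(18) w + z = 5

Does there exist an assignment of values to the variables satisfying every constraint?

One satisfying assignment is x = 3, y = 3, z = 4, w = 1, v = 4, u = 4.
For the less obvious constraints — constraint 1: u - v = 0; constraint 2: x - u = -1 — and the others hold by inspection.

Satisfiable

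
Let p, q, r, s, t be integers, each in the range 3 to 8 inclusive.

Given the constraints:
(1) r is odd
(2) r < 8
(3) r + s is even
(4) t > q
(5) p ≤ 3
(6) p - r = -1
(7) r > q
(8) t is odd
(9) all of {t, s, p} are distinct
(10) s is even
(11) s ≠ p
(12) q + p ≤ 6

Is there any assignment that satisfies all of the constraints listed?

Constraint 1 makes r odd and constraint 10 makes s even, so r + s must be odd. Constraint 3 says r + s is even — contradiction.

Unsatisfiable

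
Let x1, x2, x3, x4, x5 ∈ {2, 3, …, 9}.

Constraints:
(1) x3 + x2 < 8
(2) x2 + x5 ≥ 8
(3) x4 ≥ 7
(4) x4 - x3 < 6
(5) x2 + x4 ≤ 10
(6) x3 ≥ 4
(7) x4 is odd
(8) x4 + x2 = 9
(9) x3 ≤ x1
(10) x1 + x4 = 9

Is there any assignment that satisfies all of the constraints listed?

From constraints 6 and 9: x1 ≥ x3 ≥ 4. From constraint 3: x4 ≥ 7. Hence x1 + x4 ≥ 11. But constraint 10 requires x1 + x4 = 9, and 9 < 11. Contradiction.

Unsatisfiable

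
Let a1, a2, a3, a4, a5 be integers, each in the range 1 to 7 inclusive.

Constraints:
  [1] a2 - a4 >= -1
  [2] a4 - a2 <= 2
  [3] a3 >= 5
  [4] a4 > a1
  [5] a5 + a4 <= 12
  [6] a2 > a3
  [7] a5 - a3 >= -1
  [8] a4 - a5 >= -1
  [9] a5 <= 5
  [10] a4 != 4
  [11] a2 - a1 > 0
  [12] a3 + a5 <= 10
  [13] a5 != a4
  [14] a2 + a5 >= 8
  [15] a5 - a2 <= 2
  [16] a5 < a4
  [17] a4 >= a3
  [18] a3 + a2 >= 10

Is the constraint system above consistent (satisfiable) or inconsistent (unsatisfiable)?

Satisfiable

Setting (a1, a2, a3, a4, a5) = (3, 6, 5, 6, 5) satisfies everything: constraint 1: a2 - a4 = 0; constraint 2: a4 - a2 = 0; constraint 5: a5 + a4 = 11, and the others follow.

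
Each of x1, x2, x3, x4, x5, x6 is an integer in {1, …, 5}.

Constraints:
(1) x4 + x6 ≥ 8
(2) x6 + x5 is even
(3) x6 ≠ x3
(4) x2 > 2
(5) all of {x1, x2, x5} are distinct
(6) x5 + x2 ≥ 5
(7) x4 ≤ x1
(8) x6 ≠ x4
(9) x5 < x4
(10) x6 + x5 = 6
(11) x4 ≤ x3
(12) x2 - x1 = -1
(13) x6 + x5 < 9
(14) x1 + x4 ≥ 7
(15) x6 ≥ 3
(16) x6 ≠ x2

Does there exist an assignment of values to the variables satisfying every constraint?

Setting (x1, x2, x3, x4, x5, x6) = (5, 4, 4, 4, 1, 5) satisfies everything: constraint 1: x4 + x6 = 9; constraint 6: x5 + x2 = 5, and the others follow.

Satisfiable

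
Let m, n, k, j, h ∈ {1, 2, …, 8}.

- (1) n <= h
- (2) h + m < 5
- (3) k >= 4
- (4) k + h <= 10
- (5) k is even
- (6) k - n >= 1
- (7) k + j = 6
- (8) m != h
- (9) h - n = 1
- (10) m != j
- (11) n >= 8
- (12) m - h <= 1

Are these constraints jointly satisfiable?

From constraint 3: k ≥ 4. From constraints 1 and 11: h ≥ n ≥ 8. Hence k + h ≥ 12. But constraint 4 requires k + h ≤ 10, and 10 < 12. Contradiction.

Unsatisfiable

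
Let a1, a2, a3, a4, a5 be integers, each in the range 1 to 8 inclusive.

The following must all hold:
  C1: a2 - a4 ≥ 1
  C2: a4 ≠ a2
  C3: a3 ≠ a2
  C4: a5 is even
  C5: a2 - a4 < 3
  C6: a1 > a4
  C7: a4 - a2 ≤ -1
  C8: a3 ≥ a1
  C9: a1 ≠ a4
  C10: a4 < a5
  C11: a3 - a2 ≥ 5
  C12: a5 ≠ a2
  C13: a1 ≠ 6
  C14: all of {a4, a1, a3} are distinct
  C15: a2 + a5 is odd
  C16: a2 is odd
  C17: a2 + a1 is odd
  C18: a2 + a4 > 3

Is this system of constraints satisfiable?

Setting (a1, a2, a3, a4, a5) = (4, 3, 8, 1, 8) satisfies everything: constraint 1: a2 - a4 = 2; constraint 5: a2 - a4 = 2; constraint 7: a4 - a2 = -2, and the others follow.

Satisfiable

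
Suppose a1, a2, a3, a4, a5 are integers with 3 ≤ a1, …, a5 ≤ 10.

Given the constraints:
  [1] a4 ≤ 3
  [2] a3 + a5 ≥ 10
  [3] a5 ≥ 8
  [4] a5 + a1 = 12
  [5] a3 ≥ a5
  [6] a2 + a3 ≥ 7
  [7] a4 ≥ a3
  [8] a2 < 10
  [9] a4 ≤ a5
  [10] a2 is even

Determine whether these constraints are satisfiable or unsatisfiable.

From constraints 3 and 5: a3 ≥ a5 and a5 ≥ 8, so a3 ≥ 8. From constraints 1 and 7: a3 ≤ a4 and a4 ≤ 3, so a3 ≤ 3. But 3 < 8, so no value of a3 works.

Unsatisfiable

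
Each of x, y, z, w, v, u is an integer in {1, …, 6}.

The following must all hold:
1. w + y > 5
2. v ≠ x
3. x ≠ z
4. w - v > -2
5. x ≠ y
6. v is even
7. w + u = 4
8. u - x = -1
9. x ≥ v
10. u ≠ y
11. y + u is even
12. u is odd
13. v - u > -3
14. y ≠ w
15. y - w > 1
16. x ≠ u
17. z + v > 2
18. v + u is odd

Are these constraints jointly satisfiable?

Satisfiable

Take x = 4, y = 5, z = 3, w = 1, v = 2, u = 3. Then constraint 1: w + y = 6; constraint 4: w - v = -1; constraint 7: w + u = 4, and every other listed constraint is also met.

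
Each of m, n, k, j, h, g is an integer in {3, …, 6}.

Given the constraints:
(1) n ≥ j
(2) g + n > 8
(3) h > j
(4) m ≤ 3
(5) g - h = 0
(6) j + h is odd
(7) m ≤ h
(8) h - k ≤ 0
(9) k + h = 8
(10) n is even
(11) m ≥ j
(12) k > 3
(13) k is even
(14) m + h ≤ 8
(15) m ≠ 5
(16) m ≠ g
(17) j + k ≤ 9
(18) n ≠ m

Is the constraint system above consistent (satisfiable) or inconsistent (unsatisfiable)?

Satisfiable

Take m = 3, n = 6, k = 4, j = 3, h = 4, g = 4. Then constraint 2: g + n = 10; constraint 5: g - h = 0, and every other listed constraint is also met.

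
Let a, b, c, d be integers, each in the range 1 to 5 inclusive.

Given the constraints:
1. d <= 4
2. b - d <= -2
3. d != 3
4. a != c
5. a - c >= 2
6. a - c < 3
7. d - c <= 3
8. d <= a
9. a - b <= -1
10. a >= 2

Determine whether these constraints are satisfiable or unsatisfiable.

Unsatisfiable

Constraints 2, 5, 7, and 9 give c − d ≥ -3, d − b ≥ 2, b − a ≥ 1, a − c ≥ 2.
Adding all 4 inequalities: the left sides telescope to 0, and the right sides sum to (-3) + 2 + 1 + 2 = 2. So 0 ≥ 2, which is false.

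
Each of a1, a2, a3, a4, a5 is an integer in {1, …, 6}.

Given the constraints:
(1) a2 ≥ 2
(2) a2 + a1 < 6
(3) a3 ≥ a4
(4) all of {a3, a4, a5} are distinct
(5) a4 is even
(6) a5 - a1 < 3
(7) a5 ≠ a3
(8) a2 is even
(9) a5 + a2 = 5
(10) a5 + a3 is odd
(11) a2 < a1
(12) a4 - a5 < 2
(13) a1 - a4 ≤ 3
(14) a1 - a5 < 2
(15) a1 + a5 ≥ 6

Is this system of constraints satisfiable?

Satisfiable

One satisfying assignment is a1 = 3, a2 = 2, a3 = 6, a4 = 2, a5 = 3.
For the less obvious constraints — constraint 2: a2 + a1 = 5; constraint 6: a5 - a1 = 0; constraint 9: a5 + a2 = 5 — and the others hold by inspection.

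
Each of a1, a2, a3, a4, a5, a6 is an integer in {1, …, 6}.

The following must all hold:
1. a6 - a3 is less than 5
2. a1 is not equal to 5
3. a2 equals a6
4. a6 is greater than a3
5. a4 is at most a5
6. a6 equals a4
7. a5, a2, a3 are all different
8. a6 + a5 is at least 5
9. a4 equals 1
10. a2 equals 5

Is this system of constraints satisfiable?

Unsatisfiable

Constraint 10 fixes a2 = 5 and constraint 9 fixes a4 = 1. Constraints 3 and 6 give a2 = a6 = a4, so a2 = a4. But 5 ≠ 1 — contradiction.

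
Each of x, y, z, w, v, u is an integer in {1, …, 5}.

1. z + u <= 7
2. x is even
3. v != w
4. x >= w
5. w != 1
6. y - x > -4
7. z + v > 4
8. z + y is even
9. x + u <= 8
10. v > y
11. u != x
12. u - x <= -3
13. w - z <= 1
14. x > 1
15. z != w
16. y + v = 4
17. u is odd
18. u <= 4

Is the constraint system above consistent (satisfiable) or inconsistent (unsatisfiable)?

Satisfiable

The assignment x = 4, y = 1, z = 3, w = 4, v = 3, u = 1 works:
  constraint 1 holds since z + u = 4.
  constraint 6 holds since y - x = -3.
  constraint 7 holds since z + v = 6.
The rest check out directly.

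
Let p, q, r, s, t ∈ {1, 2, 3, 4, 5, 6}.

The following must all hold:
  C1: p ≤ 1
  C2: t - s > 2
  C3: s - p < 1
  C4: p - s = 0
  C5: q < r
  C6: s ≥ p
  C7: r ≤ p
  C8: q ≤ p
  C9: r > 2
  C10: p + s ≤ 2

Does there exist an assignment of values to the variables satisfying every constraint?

Unsatisfiable

From constraint 9: r ≥ 3. From constraints 1 and 7: r ≤ p and p ≤ 1, so r ≤ 1. But 1 < 3, so no value of r works.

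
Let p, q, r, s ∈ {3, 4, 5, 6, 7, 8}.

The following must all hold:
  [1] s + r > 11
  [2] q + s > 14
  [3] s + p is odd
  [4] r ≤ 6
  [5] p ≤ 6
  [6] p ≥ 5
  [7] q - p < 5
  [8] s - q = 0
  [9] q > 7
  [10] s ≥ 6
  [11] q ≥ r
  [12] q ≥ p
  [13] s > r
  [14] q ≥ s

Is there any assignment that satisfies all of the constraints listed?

Satisfiable

The assignment p = 5, q = 8, r = 6, s = 8 works:
  constraint 1 holds since s + r = 14.
  constraint 2 holds since q + s = 16.
The rest check out directly.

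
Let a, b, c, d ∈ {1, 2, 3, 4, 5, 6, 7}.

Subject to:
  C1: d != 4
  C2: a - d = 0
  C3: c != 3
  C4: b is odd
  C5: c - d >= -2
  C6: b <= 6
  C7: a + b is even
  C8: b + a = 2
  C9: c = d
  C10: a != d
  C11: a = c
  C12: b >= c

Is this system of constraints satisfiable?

From constraints 9 and 11, a = c = d, so a = d. But constraint 10 says a ≠ d. Contradiction.

Unsatisfiable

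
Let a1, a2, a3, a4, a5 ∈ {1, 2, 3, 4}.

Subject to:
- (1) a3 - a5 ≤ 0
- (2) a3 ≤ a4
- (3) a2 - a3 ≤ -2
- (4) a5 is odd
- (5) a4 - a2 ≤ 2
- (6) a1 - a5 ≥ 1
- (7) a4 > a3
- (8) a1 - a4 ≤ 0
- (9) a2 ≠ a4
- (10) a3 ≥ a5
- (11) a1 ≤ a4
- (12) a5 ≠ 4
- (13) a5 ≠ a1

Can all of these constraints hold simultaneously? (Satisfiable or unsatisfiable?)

Constraints 1, 3, 5, 6, and 8 give a5 − a3 ≥ 0, a3 − a2 ≥ 2, a2 − a4 ≥ -2, a4 − a1 ≥ 0, a1 − a5 ≥ 1.
Adding all 5 inequalities: the left sides telescope to 0, and the right sides sum to 0 + 2 + (-2) + 0 + 1 = 1. So 0 ≥ 1, which is false.

Unsatisfiable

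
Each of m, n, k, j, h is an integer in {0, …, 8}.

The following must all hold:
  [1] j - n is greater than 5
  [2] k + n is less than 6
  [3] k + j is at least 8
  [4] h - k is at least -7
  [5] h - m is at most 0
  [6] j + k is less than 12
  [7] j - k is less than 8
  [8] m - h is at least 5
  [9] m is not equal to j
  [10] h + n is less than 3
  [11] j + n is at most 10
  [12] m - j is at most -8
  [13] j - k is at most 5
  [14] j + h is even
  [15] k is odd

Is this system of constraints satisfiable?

Constraints 4, 8, 12, and 13 give m − h ≥ 5, h − k ≥ -7, k − j ≥ -5, j − m ≥ 8.
Adding all 4 inequalities: the left sides telescope to 0, and the right sides sum to 5 + (-7) + (-5) + 8 = 1. So 0 ≥ 1, which is false.

Unsatisfiable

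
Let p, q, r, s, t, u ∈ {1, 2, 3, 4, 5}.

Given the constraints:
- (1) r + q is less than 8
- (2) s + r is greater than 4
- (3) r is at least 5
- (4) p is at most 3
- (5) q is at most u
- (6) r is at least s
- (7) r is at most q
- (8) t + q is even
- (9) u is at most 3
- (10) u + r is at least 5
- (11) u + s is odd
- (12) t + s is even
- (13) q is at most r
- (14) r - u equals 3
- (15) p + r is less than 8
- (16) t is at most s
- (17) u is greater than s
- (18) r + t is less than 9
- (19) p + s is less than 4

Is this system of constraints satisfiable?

Unsatisfiable

From constraints 3 and 7: q ≥ r and r ≥ 5, so q ≥ 5. From constraints 5 and 9: q ≤ u and u ≤ 3, so q ≤ 3. But 3 < 5, so no value of q works.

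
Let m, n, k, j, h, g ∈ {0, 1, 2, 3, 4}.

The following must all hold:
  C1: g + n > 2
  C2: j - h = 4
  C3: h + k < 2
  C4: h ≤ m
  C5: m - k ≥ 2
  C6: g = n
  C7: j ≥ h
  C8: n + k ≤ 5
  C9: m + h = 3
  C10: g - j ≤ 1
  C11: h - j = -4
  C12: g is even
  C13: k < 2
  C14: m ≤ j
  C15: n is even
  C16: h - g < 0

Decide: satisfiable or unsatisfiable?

Satisfiable

Try m = 3, n = 2, k = 1, j = 4, h = 0, g = 2.
Check constraint 1: g + n = 4; constraint 2: j - h = 4. The remaining constraints are straightforward to verify.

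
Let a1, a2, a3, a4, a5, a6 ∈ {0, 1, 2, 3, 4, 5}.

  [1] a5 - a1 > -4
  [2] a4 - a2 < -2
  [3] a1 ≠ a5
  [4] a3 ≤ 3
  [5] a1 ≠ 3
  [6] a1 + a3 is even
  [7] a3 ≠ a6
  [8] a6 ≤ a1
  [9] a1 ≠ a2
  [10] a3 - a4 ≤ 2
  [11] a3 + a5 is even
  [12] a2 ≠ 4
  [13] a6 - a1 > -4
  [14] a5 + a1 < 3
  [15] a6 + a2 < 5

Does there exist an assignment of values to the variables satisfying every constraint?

Try a1 = 2, a2 = 3, a3 = 2, a4 = 0, a5 = 0, a6 = 0.
Check constraint 1: a5 - a1 = -2; constraint 2: a4 - a2 = -3. The remaining constraints are straightforward to verify.

Satisfiable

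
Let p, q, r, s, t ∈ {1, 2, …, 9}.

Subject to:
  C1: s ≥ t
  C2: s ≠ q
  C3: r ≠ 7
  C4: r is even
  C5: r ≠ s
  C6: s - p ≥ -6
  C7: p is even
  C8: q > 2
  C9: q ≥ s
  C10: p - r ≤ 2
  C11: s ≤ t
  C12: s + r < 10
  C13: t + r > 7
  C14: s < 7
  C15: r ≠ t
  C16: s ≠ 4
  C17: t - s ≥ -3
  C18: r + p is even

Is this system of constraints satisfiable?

Satisfiable

The assignment p = 6, q = 5, r = 6, s = 3, t = 3 works:
  constraint 6 holds since s - p = -3.
  constraint 10 holds since p - r = 0.
The rest check out directly.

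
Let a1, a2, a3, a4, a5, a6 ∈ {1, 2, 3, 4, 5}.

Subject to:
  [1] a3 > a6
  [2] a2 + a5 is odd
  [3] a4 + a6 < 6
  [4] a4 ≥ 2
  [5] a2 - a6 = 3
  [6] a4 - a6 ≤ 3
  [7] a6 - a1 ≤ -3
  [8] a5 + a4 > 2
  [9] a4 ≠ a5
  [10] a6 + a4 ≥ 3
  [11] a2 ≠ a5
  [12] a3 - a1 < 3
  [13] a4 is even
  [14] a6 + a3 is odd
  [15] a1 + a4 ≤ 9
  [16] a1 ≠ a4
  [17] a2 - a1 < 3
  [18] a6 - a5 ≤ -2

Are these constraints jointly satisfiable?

Take a1 = 4, a2 = 4, a3 = 4, a4 = 2, a5 = 3, a6 = 1. Then constraint 3: a4 + a6 = 3; constraint 5: a2 - a6 = 3, and every other listed constraint is also met.

Satisfiable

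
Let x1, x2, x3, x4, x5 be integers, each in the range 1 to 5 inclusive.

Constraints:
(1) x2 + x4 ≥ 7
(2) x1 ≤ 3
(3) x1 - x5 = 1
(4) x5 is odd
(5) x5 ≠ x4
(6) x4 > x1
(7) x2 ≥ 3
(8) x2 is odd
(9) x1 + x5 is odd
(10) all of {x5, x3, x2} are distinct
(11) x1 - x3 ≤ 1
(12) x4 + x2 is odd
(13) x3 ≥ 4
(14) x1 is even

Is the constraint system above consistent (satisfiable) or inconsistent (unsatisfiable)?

Satisfiable

Setting (x1, x2, x3, x4, x5) = (2, 3, 4, 4, 1) satisfies everything: constraint 1: x2 + x4 = 7; constraint 3: x1 - x5 = 1; constraint 11: x1 - x3 = -2, and the others follow.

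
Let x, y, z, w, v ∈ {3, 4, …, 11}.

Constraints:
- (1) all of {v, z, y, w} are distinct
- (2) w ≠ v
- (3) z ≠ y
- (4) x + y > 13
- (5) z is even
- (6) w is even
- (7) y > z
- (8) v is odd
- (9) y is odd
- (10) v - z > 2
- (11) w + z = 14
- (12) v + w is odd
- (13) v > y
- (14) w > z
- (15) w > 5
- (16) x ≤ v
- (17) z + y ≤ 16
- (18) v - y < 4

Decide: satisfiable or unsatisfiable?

Take x = 9, y = 7, z = 6, w = 8, v = 9. Then constraint 4: x + y = 16; constraint 10: v - z = 3, and every other listed constraint is also met.

Satisfiable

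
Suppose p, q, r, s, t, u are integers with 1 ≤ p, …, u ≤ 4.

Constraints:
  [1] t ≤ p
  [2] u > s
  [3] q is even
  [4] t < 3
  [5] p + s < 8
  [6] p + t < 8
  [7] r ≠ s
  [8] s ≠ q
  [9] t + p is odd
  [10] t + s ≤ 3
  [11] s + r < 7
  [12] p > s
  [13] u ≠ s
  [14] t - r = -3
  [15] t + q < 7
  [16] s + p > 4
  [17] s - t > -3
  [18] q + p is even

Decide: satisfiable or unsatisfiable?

Satisfiable

Try p = 4, q = 4, r = 4, s = 1, t = 1, u = 4.
Check constraint 5: p + s = 5; constraint 6: p + t = 5. The remaining constraints are straightforward to verify.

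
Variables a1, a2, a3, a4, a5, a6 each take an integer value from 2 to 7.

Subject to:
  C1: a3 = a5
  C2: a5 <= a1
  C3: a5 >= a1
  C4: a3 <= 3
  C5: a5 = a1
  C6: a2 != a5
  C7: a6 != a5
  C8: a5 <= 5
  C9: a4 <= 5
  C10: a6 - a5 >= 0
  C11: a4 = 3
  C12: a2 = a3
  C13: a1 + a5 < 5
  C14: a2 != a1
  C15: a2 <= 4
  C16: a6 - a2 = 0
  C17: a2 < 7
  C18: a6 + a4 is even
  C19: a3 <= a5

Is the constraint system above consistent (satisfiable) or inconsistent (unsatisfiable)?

From constraints 1, 5, and 12, a2 = a3 = a5 = a1, so a2 = a1. But constraint 14 says a2 ≠ a1. Contradiction.

Unsatisfiable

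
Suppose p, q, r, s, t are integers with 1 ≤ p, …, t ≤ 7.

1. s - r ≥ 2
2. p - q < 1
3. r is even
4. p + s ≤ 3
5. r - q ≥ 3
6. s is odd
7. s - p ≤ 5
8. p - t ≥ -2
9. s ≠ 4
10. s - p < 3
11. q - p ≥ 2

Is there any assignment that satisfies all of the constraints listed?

Constraints 1, 5, 7, and 11 give p − s ≥ -5, s − r ≥ 2, r − q ≥ 3, q − p ≥ 2.
Adding all 4 inequalities: the left sides telescope to 0, and the right sides sum to (-5) + 2 + 3 + 2 = 2. So 0 ≥ 2, which is false.

Unsatisfiable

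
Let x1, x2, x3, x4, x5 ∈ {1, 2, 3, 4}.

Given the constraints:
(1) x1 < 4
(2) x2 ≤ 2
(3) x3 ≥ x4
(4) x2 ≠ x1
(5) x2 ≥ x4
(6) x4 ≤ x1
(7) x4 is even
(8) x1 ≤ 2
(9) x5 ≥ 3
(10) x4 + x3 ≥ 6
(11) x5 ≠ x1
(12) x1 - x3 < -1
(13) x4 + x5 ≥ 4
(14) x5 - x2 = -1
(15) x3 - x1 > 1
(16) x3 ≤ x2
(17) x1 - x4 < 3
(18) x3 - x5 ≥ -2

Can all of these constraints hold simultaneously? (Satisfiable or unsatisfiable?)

From constraints 6 and 8: x4 ≤ x1 ≤ 2. From constraints 2 and 16: x3 ≤ x2 ≤ 2. Hence x4 + x3 ≤ 4. But constraint 10 requires x4 + x3 ≥ 6, and 6 > 4. Contradiction.

Unsatisfiable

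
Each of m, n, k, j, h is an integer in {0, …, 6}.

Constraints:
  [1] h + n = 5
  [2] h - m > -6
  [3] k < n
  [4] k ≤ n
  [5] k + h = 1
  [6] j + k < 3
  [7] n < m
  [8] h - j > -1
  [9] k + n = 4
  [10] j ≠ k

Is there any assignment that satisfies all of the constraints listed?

Satisfiable

One satisfying assignment is m = 5, n = 4, k = 0, j = 1, h = 1.
For the less obvious constraints — constraint 1: h + n = 5; constraint 2: h - m = -4 — and the others hold by inspection.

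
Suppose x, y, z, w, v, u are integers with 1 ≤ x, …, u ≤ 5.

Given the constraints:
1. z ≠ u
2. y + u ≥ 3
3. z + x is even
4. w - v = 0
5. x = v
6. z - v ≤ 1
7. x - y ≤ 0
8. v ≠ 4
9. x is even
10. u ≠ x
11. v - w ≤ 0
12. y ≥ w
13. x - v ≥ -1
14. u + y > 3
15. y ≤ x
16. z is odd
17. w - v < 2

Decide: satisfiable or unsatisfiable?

Constraint 16 makes z odd and constraint 9 makes x even, so z + x must be odd. Constraint 3 says z + x is even — contradiction.

Unsatisfiable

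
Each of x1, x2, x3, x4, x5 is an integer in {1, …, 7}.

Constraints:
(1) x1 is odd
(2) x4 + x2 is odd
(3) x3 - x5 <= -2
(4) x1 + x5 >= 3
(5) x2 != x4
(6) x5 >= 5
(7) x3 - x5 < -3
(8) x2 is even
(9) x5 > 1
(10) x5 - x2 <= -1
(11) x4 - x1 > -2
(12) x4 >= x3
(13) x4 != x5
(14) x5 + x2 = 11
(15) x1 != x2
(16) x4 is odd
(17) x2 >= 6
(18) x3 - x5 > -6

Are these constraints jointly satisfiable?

Try x1 = 1, x2 = 6, x3 = 1, x4 = 1, x5 = 5.
Check constraint 3: x3 - x5 = -4; constraint 4: x1 + x5 = 6. The remaining constraints are straightforward to verify.

Satisfiable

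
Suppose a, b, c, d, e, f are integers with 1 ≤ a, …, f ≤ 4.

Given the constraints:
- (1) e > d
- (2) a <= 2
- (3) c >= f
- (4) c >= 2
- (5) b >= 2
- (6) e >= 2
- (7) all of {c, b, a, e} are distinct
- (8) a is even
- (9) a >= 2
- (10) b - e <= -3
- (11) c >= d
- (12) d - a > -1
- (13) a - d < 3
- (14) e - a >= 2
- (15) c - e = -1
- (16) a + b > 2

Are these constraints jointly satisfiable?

Unsatisfiable

Constraints 4, 5, 6, and 9 confine each of c, b, a, e to the 3 values {2, …, 4} (the domain already gives each ≤ 4).
Constraint 7 requires all 4 of them to be distinct, but only 3 values are available — impossible by the pigeonhole principle.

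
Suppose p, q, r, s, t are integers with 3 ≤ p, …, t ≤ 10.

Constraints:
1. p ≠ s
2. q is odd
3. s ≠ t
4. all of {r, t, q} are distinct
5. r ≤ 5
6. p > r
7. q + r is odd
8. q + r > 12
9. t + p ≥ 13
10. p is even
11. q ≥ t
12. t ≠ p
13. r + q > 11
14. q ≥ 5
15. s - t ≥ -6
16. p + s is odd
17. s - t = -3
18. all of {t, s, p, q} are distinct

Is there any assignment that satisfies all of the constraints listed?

Setting (p, q, r, s, t) = (6, 9, 4, 5, 8) satisfies everything: constraint 8: q + r = 13; constraint 9: t + p = 14; constraint 13: r + q = 13, and the others follow.

Satisfiable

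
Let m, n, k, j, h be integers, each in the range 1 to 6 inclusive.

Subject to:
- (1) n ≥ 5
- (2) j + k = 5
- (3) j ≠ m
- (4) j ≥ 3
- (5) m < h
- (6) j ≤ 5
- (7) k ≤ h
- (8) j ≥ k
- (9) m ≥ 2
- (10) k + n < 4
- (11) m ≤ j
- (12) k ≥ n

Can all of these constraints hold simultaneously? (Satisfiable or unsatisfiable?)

Unsatisfiable

From constraints 9 and 11: j ≥ m ≥ 2. From constraints 1 and 12: k ≥ n ≥ 5. Hence j + k ≥ 7. But constraint 2 requires j + k = 5, and 5 < 7. Contradiction.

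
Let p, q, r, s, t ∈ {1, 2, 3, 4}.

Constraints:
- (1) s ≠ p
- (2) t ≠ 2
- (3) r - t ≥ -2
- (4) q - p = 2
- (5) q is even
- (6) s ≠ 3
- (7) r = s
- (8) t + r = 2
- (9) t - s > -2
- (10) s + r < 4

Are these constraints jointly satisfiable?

Satisfiable

Take p = 2, q = 4, r = 1, s = 1, t = 1. Then constraint 3: r - t = 0; constraint 4: q - p = 2, and every other listed constraint is also met.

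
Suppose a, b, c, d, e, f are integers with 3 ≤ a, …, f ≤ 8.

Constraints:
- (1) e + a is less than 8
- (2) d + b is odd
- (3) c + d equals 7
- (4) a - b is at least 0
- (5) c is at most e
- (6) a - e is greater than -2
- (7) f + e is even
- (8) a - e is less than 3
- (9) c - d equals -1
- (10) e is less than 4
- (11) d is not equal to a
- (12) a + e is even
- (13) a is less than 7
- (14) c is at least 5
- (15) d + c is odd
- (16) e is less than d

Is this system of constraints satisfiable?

Unsatisfiable

From constraints 5 and 14: e ≥ c and c ≥ 5, so e ≥ 5. From constraint 10: e ≤ 3. But 3 < 5, so no value of e works.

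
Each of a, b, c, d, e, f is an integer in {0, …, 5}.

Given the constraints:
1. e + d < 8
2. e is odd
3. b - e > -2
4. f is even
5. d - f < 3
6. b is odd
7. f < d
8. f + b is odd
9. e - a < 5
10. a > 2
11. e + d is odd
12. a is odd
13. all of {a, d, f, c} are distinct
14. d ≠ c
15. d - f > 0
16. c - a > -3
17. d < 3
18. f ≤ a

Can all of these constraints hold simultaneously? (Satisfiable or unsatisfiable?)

Satisfiable

Try a = 3, b = 5, c = 1, d = 2, e = 5, f = 0.
Check constraint 1: e + d = 7; constraint 3: b - e = 0. The remaining constraints are straightforward to verify.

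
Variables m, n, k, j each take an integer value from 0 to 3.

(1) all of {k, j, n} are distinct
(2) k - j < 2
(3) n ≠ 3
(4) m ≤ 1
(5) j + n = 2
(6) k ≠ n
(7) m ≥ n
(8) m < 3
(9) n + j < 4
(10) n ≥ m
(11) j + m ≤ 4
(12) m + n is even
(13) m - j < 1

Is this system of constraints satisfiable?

The assignment m = 0, n = 0, k = 3, j = 2 works:
  constraint 2 holds since k - j = 1.
  constraint 5 holds since j + n = 2.
The rest check out directly.

Satisfiable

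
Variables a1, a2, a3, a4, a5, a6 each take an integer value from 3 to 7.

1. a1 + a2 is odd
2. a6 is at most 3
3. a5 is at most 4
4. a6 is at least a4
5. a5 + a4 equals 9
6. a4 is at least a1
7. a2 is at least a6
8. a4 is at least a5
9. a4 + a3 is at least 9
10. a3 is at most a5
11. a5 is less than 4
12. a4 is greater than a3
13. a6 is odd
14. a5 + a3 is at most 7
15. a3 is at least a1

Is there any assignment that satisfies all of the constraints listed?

From constraints 2 and 4: a4 ≤ a6 ≤ 3. From constraints 3 and 10: a3 ≤ a5 ≤ 4. Hence a4 + a3 ≤ 7. But constraint 9 requires a4 + a3 ≥ 9, and 9 > 7. Contradiction.

Unsatisfiable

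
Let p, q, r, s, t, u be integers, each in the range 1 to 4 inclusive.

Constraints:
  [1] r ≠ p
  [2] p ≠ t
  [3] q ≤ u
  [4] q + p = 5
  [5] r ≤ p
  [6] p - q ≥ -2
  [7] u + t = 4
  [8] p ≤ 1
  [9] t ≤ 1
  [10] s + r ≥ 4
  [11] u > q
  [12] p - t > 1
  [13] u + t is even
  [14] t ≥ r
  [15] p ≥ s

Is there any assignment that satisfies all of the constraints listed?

Unsatisfiable

From constraints 8 and 15: s ≤ p ≤ 1. From constraints 9 and 14: r ≤ t ≤ 1. Hence s + r ≤ 2. But constraint 10 requires s + r ≥ 4, and 4 > 2. Contradiction.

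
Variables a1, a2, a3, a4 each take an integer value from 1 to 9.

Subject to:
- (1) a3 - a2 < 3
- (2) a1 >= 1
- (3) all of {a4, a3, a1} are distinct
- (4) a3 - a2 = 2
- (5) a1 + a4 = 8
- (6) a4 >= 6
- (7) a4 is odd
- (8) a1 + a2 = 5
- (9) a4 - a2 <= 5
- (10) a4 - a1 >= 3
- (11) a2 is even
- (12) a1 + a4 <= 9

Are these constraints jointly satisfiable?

One satisfying assignment is a1 = 1, a2 = 4, a3 = 6, a4 = 7.
For the less obvious constraints — constraint 1: a3 - a2 = 2; constraint 4: a3 - a2 = 2; constraint 5: a1 + a4 = 8 — and the others hold by inspection.

Satisfiable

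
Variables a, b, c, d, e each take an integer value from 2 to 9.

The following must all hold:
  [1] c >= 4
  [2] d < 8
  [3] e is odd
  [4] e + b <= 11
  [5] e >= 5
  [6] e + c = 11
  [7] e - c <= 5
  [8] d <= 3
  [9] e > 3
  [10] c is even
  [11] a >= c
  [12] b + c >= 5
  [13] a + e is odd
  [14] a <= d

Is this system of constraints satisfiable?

From constraints 1 and 11: a ≥ c and c ≥ 4, so a ≥ 4. From constraints 8 and 14: a ≤ d and d ≤ 3, so a ≤ 3. But 3 < 4, so no value of a works.

Unsatisfiable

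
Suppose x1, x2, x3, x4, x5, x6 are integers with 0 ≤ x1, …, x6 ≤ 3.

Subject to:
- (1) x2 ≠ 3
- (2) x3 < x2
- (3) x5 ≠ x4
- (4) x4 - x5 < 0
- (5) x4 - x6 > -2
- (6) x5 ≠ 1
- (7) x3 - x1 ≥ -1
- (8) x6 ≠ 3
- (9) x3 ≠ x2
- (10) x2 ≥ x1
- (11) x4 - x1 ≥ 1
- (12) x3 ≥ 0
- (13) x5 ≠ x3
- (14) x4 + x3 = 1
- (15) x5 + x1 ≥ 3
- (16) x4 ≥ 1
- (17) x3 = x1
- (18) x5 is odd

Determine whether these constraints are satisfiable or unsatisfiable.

Take x1 = 0, x2 = 1, x3 = 0, x4 = 1, x5 = 3, x6 = 1. Then constraint 4: x4 - x5 = -2; constraint 5: x4 - x6 = 0, and every other listed constraint is also met.

Satisfiable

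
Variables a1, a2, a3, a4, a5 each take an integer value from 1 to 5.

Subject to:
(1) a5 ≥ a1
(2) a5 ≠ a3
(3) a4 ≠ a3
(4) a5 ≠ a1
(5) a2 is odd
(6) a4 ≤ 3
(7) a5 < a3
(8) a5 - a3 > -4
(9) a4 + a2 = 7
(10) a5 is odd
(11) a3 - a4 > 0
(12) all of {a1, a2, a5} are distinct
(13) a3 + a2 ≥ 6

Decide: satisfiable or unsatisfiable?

Satisfiable

Setting (a1, a2, a3, a4, a5) = (2, 5, 4, 2, 3) satisfies everything: constraint 8: a5 - a3 = -1; constraint 9: a4 + a2 = 7, and the others follow.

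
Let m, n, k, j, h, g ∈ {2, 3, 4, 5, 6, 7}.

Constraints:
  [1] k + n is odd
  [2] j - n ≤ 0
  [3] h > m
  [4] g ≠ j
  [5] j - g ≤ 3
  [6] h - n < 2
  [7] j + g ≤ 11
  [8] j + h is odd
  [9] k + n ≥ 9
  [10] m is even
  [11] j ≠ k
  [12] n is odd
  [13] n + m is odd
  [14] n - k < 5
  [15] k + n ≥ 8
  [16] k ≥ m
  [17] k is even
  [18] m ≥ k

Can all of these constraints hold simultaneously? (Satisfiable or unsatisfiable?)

Try m = 4, n = 7, k = 4, j = 6, h = 7, g = 5.
Check constraint 2: j - n = -1; constraint 5: j - g = 1. The remaining constraints are straightforward to verify.

Satisfiable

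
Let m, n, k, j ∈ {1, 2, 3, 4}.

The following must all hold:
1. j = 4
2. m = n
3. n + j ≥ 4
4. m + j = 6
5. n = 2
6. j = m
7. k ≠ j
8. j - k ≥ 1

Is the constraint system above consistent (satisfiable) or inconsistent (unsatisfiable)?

Unsatisfiable

Constraint 1 fixes j = 4 and constraint 5 fixes n = 2. Constraints 2 and 6 give j = m = n, so j = n. But 4 ≠ 2 — contradiction.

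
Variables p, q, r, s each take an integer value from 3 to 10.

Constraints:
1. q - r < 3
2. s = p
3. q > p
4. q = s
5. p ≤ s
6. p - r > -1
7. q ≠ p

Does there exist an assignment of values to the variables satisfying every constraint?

From constraints 2 and 4, q = s = p, so q = p. But constraint 7 says q ≠ p. Contradiction.

Unsatisfiable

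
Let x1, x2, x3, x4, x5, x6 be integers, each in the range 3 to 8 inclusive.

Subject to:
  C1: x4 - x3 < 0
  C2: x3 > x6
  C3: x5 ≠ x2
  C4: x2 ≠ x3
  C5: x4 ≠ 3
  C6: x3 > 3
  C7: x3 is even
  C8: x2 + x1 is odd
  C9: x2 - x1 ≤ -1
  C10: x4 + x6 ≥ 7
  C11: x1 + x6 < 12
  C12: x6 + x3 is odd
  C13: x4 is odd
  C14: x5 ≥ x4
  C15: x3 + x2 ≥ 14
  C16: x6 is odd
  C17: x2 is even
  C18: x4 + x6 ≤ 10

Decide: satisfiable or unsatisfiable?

Try x1 = 7, x2 = 6, x3 = 8, x4 = 7, x5 = 7, x6 = 3.
Check constraint 1: x4 - x3 = -1; constraint 9: x2 - x1 = -1; constraint 10: x4 + x6 = 10. The remaining constraints are straightforward to verify.

Satisfiable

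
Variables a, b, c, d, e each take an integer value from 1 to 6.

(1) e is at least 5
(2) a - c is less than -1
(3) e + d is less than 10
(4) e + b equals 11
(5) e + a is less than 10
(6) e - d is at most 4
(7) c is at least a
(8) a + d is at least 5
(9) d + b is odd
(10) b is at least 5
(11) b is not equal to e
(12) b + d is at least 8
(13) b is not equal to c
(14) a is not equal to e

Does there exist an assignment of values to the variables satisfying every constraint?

Take a = 2, b = 6, c = 5, d = 3, e = 5. Then constraint 2: a - c = -3; constraint 3: e + d = 8; constraint 4: e + b = 11, and every other listed constraint is also met.

Satisfiable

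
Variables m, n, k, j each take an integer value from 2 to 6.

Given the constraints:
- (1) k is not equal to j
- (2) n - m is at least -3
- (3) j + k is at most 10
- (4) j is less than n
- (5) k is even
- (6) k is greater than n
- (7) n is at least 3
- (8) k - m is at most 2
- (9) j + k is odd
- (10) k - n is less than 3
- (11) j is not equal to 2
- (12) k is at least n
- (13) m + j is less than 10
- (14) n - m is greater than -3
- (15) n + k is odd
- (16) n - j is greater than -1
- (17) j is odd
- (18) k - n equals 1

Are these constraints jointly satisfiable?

Satisfiable

The assignment m = 5, n = 5, k = 6, j = 3 works:
  constraint 2 holds since n - m = 0.
  constraint 3 holds since j + k = 9.
  constraint 8 holds since k - m = 1.
The rest check out directly.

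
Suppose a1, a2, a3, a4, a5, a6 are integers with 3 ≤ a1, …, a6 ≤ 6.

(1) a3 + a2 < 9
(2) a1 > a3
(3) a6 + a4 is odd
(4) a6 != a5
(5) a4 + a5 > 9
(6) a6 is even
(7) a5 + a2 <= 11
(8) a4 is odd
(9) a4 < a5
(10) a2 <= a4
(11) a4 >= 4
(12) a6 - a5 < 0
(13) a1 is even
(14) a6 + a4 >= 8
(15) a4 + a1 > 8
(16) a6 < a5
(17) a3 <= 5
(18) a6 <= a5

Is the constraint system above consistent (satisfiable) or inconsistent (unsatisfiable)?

Satisfiable

Take a1 = 4, a2 = 4, a3 = 3, a4 = 5, a5 = 6, a6 = 4. Then constraint 1: a3 + a2 = 7; constraint 5: a4 + a5 = 11; constraint 7: a5 + a2 = 10, and every other listed constraint is also met.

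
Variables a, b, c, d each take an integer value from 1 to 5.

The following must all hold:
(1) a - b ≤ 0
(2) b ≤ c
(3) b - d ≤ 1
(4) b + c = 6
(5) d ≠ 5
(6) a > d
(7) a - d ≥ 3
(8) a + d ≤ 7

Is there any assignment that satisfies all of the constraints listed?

Unsatisfiable

Constraints 1, 3, and 7 give a − d ≥ 3, d − b ≥ -1, b − a ≥ 0.
Adding all 3 inequalities: the left sides telescope to 0, and the right sides sum to 3 + (-1) + 0 = 2. So 0 ≥ 2, which is false.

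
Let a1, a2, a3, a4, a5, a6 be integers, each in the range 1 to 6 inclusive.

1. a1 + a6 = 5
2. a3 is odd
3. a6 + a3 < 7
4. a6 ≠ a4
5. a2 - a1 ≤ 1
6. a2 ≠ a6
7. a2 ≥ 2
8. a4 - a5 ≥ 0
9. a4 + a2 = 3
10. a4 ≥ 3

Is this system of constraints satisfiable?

From constraint 10: a4 ≥ 3. From constraint 7: a2 ≥ 2. Hence a4 + a2 ≥ 5. But constraint 9 requires a4 + a2 = 3, and 3 < 5. Contradiction.

Unsatisfiable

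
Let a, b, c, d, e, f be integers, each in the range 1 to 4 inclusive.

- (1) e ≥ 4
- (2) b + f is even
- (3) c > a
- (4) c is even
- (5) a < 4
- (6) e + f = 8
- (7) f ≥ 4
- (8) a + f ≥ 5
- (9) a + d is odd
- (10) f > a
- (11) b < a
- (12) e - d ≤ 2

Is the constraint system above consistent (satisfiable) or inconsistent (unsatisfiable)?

The assignment a = 3, b = 2, c = 4, d = 4, e = 4, f = 4 works:
  constraint 6 holds since e + f = 8.
  constraint 8 holds since a + f = 7.
  constraint 12 holds since e - d = 0.
The rest check out directly.

Satisfiable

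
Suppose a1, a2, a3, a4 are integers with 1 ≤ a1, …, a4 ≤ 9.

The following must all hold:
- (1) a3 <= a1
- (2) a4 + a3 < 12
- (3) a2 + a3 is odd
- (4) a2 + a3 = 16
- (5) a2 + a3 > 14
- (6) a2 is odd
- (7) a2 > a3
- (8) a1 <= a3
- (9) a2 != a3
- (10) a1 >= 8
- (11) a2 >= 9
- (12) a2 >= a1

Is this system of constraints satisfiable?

Unsatisfiable

From constraint 11: a2 ≥ 9. From constraints 8 and 10: a3 ≥ a1 ≥ 8. Hence a2 + a3 ≥ 17. But constraint 4 requires a2 + a3 = 16, and 16 < 17. Contradiction.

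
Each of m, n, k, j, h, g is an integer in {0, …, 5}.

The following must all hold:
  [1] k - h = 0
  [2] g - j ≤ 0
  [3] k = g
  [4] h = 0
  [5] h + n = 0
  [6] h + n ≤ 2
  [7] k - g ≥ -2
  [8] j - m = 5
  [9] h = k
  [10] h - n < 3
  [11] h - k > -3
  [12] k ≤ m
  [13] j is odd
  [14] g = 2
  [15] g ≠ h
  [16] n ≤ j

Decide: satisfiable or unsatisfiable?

Constraint 4 fixes h = 0 and constraint 14 fixes g = 2. Constraints 3 and 9 give h = k = g, so h = g. But 0 ≠ 2 — contradiction.

Unsatisfiable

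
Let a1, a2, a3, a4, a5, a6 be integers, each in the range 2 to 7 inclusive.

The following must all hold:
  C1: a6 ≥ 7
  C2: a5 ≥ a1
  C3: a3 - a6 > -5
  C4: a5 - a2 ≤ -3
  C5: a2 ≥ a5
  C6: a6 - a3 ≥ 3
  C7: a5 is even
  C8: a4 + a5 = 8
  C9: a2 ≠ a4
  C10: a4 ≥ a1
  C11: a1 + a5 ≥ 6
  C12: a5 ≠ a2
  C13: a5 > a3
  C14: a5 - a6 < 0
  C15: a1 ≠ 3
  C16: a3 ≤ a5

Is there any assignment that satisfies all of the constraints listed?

Satisfiable

Try a1 = 2, a2 = 7, a3 = 3, a4 = 4, a5 = 4, a6 = 7.
Check constraint 3: a3 - a6 = -4; constraint 4: a5 - a2 = -3. The remaining constraints are straightforward to verify.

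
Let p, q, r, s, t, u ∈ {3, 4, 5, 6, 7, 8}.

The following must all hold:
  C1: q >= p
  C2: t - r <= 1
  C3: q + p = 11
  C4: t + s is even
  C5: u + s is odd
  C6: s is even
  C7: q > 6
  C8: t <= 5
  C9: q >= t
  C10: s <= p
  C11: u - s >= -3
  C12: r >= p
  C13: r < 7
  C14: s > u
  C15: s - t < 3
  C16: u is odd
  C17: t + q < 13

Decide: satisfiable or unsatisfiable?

Satisfiable

Take p = 4, q = 7, r = 4, s = 4, t = 4, u = 3. Then constraint 2: t - r = 0; constraint 3: q + p = 11, and every other listed constraint is also met.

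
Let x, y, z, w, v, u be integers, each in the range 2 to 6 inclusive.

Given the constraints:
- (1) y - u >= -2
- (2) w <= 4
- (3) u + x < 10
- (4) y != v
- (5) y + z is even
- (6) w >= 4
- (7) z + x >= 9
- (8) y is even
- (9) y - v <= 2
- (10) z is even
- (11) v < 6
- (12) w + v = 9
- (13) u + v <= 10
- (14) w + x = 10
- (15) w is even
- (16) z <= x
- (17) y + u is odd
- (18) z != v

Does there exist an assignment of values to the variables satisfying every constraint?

Satisfiable

One satisfying assignment is x = 6, y = 4, z = 4, w = 4, v = 5, u = 3.
For the less obvious constraints — constraint 1: y - u = 1; constraint 3: u + x = 9 — and the others hold by inspection.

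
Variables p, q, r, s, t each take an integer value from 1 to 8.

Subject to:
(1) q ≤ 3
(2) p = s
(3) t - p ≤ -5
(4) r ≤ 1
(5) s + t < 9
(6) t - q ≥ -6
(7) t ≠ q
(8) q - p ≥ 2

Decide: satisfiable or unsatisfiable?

Constraints 3, 6, and 8 give t − q ≥ -6, q − p ≥ 2, p − t ≥ 5.
Adding all 3 inequalities: the left sides telescope to 0, and the right sides sum to (-6) + 2 + 5 = 1. So 0 ≥ 1, which is false.

Unsatisfiable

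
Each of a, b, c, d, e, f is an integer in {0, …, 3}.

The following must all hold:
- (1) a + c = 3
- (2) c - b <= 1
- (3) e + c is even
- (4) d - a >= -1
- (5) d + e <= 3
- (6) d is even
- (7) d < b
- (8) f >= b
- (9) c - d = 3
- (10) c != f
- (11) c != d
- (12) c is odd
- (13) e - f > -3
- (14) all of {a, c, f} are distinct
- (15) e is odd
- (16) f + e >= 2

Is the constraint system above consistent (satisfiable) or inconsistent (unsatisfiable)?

Satisfiable

Take a = 0, b = 2, c = 3, d = 0, e = 1, f = 2. Then constraint 1: a + c = 3; constraint 2: c - b = 1, and every other listed constraint is also met.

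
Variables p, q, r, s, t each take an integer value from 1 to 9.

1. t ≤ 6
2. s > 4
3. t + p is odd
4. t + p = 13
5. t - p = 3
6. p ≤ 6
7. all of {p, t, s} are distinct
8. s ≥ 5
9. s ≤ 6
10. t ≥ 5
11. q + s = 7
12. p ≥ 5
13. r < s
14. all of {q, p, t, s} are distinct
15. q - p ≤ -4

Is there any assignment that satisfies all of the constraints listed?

Unsatisfiable

Constraints 1, 6, 8, 9, 10, and 12 confine each of p, t, s to the 2 values {5, 6}.
Constraint 7 requires all 3 of them to be distinct, but only 2 values are available — impossible by the pigeonhole principle.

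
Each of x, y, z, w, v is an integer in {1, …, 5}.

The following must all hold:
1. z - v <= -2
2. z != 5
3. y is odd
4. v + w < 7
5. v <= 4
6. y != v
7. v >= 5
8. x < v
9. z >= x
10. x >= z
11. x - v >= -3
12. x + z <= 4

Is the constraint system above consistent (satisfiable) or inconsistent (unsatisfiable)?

From constraint 7: v ≥ 5. From constraint 5: v ≤ 4. But 4 < 5, so no value of v works.

Unsatisfiable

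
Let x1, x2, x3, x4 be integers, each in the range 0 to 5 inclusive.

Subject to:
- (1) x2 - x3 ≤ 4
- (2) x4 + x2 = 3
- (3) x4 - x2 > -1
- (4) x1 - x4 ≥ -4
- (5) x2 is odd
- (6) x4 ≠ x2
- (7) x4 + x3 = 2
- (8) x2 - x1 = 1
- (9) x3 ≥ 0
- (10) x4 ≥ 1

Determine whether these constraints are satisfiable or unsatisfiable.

The assignment x1 = 0, x2 = 1, x3 = 0, x4 = 2 works:
  constraint 1 holds since x2 - x3 = 1.
  constraint 2 holds since x4 + x2 = 3.
The rest check out directly.

Satisfiable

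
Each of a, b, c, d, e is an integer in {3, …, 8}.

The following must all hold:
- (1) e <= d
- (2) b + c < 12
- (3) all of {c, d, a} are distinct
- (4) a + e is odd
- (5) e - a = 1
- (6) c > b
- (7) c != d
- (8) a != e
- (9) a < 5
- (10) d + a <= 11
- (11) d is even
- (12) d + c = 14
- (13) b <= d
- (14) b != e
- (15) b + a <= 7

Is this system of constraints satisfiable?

Satisfiable

Setting (a, b, c, d, e) = (3, 3, 6, 8, 4) satisfies everything: constraint 2: b + c = 9; constraint 5: e - a = 1; constraint 10: d + a = 11, and the others follow.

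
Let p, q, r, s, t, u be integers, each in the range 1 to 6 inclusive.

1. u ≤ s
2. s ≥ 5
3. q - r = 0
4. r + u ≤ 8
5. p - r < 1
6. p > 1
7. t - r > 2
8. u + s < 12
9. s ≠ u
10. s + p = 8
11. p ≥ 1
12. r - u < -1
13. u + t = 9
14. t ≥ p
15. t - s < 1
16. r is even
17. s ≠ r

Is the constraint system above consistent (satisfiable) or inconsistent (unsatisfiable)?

Satisfiable

Take p = 2, q = 2, r = 2, s = 6, t = 5, u = 4. Then constraint 3: q - r = 0; constraint 4: r + u = 6, and every other listed constraint is also met.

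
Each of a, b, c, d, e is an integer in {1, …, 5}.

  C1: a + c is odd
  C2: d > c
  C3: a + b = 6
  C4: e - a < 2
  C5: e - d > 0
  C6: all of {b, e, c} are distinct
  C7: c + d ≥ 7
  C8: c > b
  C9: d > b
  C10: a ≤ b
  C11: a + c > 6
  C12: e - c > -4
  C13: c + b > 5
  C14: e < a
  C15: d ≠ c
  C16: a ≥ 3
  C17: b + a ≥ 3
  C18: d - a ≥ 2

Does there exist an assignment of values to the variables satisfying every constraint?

Constraints 2, 5, 8, 10, and 14 give b < c, c < d, d < e, e < a, a ≤ b. Chaining: b < c < d < e < a ≤ b, which forces b < b — impossible.

Unsatisfiable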